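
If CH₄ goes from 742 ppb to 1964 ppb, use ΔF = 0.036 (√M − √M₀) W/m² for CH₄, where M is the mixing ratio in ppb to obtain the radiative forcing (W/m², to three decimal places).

CH₄: 0.036 × (√1964 − √742) = 0.036 × (44.3170 − 27.2397) = 0.036 × 17.0773 = 0.6148 W/m².

ΔF = 0.615 W/m²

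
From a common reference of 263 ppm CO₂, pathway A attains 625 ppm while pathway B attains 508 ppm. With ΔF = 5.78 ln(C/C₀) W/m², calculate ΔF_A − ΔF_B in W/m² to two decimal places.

ΔF_A − ΔF_B = 1.20 W/m²

ΔF_A = 5.78 ln(625/263) = 5.78 × 0.86560 = 5.0032 W/m².
ΔF_B = 5.78 ln(508/263) = 5.78 × 0.65833 = 3.8051 W/m².
Difference: 5.0032 − 3.8051 = 1.1981 W/m².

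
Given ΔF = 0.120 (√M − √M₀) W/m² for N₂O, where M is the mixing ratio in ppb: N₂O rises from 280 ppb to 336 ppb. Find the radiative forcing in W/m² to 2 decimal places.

ΔF = 0.19 W/m²

N₂O: 0.120 × (√336 − √280) = 0.120 × (18.3303 − 16.7332) = 0.120 × 1.5971 = 0.1917 W/m².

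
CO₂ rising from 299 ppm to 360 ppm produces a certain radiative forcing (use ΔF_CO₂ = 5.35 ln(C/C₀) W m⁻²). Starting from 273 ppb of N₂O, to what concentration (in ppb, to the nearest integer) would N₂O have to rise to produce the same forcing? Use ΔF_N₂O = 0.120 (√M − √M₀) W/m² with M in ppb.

M ≈ 615 ppb

CO₂ forcing: 5.35 × ln(360/299) = 5.35 × 0.185660 = 0.99328 W/m².
Set 0.120(√M − √273) = 0.99328: √M = 0.99328/0.120 + √273 = 8.2773 + 16.5227 = 24.8000.
M = (24.8000)² = 615.04 ppb.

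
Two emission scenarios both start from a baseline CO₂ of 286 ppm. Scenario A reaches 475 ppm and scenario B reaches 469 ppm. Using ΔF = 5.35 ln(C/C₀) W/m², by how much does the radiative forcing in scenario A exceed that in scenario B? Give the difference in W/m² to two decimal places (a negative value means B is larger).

ΔF_A = 5.35 ln(475/286) = 5.35 × 0.50732 = 2.7142 W/m².
ΔF_B = 5.35 ln(469/286) = 5.35 × 0.49461 = 2.6462 W/m².
Difference: 2.7142 − 2.6462 = 0.0680 W/m².
(Equivalently, ΔF_A − ΔF_B = 5.35 ln(475/469) = 5.35 × 0.01271 = 0.0680 W/m².)

ΔF_A − ΔF_B = 0.07 W/m²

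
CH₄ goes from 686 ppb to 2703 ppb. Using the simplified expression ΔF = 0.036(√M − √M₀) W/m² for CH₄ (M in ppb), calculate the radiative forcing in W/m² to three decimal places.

CH₄: 0.036 × (√2703 − √686) = 0.036 × (51.9904 − 26.1916) = 0.036 × 25.7988 = 0.9288 W/m².

ΔF = 0.929 W/m²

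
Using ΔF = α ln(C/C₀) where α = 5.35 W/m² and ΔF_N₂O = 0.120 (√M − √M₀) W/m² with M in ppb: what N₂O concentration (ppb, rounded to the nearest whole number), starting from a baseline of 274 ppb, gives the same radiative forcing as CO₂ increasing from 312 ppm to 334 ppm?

M ≈ 384 ppb

CO₂ forcing: 5.35 × ln(334/312) = 5.35 × 0.068138 = 0.36454 W/m².
Set 0.120(√M − √274) = 0.36454: √M = 0.36454/0.120 + √274 = 3.0378 + 16.5529 = 19.5907.
M = (19.5907)² = 383.80 ppb.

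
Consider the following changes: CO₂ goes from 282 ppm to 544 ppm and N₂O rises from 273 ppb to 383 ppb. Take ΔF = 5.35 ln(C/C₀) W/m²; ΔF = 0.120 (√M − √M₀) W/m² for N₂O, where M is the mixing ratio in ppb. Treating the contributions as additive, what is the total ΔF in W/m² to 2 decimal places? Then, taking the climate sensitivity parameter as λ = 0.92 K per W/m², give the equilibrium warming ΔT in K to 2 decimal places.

CO₂: 5.35 × ln(544/282) = 5.35 × ln(1.92908) = 5.35 × 0.65704 = 3.5152 W/m².
N₂O: 0.120 × (√383 − √273) = 0.120 × (19.5704 − 16.5227) = 0.120 × 3.0477 = 0.3657 W/m².
Total ΔF = 3.5152 + 0.3657 = 3.8809 W/m².
ΔT = λ ΔF = 0.92 × 3.88 = 3.5696 K.

ΔF = 3.88 W/m²; ΔT = 3.57 K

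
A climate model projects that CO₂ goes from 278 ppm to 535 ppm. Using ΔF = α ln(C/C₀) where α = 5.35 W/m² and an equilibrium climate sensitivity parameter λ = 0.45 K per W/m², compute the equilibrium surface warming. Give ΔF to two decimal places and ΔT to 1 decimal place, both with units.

ΔF = 3.50 W/m²; ΔT = 1.6 K

CO₂: 5.35 × ln(535/278) = 5.35 × ln(1.92446) = 5.35 × 0.65465 = 3.5024 W/m².
ΔT = λ ΔF = 0.45 × 3.50 = 1.5750 K.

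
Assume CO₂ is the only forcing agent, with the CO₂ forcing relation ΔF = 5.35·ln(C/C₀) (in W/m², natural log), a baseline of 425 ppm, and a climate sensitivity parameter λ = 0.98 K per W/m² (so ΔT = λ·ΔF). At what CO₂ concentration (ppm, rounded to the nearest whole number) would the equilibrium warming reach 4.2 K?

Required forcing: ΔF = ΔT/λ = 4.2/0.98 = 4.2857 W/m².
Then ln(C/425) = ΔF/5.35 = 4.2857/5.35 = 0.80107.
So C = 425 × e^0.80107 = 425 × 2.22792 = 946.87 ppm.

C ≈ 947 ppm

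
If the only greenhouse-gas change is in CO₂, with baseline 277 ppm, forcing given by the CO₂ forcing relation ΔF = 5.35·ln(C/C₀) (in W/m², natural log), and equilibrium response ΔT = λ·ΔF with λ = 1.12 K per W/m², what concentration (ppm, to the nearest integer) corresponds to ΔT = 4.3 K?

C ≈ 568 ppm

Required forcing: ΔF = ΔT/λ = 4.3/1.12 = 3.8393 W/m².
Then ln(C/277) = ΔF/5.35 = 3.8393/5.35 = 0.71763.
So C = 277 × e^0.71763 = 277 × 2.04957 = 567.73 ppm.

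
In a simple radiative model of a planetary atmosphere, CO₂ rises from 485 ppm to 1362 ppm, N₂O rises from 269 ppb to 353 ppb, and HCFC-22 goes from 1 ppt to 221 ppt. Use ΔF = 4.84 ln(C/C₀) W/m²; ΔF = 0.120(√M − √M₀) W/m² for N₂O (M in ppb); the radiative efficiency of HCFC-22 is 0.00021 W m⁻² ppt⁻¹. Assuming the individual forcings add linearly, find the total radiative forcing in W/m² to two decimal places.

CO₂: 4.84 × ln(1362/485) = 4.84 × ln(2.80825) = 4.84 × 1.03256 = 4.9976 W/m².
N₂O: 0.120 × (√353 − √269) = 0.120 × (18.7883 − 16.4012) = 0.120 × 2.3871 = 0.2865 W/m².
HCFC-22: ΔF = 0.00021 × (221 − 1) = 0.00021 × 220 = 0.0462 W/m².
Total ΔF = 4.9976 + 0.2865 + 0.0462 = 5.3303 W/m².

ΔF = 5.33 W/m²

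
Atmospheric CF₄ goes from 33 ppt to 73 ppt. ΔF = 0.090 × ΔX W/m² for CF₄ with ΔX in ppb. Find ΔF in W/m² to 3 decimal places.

CF₄: Δ = 73 − 33 = 40 ppt = 0.040 ppb; ΔF = 0.090 × 0.040 = 0.0036 W/m².

ΔF = 0.004 W/m²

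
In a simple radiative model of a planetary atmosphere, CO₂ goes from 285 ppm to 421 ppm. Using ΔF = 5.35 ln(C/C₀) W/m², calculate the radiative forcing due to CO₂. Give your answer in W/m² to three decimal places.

CO₂: 5.35 × ln(421/285) = 5.35 × ln(1.47719) = 5.35 × 0.39014 = 2.0872 W/m².

ΔF = 2.087 W/m²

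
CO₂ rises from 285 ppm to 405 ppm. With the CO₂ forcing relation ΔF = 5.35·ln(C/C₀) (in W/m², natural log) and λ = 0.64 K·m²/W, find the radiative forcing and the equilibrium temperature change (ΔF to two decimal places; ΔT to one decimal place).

CO₂: 5.35 × ln(405/285) = 5.35 × ln(1.42105) = 5.35 × 0.35140 = 1.8800 W/m².
ΔT = λ ΔF = 0.64 × 1.88 = 1.2032 K.

ΔF = 1.88 W/m²; ΔT = 1.2 K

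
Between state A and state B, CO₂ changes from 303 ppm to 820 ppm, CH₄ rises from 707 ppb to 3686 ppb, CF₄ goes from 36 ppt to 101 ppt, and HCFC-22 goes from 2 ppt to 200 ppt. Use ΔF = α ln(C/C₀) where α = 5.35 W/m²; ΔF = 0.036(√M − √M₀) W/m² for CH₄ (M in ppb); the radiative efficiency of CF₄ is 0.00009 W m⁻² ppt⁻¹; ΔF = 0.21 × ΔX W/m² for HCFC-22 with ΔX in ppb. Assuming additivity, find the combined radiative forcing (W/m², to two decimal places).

CO₂: 5.35 × ln(820/303) = 5.35 × ln(2.70627) = 5.35 × 0.99557 = 5.3263 W/m².
CH₄: 0.036 × (√3686 − √707) = 0.036 × (60.7124 − 26.5895) = 0.036 × 34.1229 = 1.2284 W/m².
CF₄: ΔF = 0.00009 × (101 − 36) = 0.00009 × 65 = 0.0059 W/m².
HCFC-22: Δ = 200 − 2 = 198 ppt = 0.198 ppb; ΔF = 0.21 × 0.198 = 0.0416 W/m².
Total ΔF = 5.3263 + 1.2284 + 0.0059 + 0.0416 = 6.6022 W/m².

ΔF = 6.60 W/m²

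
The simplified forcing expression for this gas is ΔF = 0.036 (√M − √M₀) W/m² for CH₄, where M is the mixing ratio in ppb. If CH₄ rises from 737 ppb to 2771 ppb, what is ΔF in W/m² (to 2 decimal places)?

ΔF = 0.92 W/m²

CH₄: 0.036 × (√2771 − √737) = 0.036 × (52.6403 − 27.1477) = 0.036 × 25.4926 = 0.9177 W/m².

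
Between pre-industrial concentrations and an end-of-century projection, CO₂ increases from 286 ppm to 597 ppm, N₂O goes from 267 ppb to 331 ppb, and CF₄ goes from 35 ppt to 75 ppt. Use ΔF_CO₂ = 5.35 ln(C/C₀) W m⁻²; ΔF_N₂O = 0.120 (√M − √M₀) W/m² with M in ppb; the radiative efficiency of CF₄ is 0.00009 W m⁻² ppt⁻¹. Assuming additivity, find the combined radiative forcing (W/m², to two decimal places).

CO₂: 5.35 × ln(597/286) = 5.35 × ln(2.08741) = 5.35 × 0.73592 = 3.9372 W/m².
N₂O: 0.120 × (√331 − √267) = 0.120 × (18.1934 − 16.3401) = 0.120 × 1.8533 = 0.2224 W/m².
CF₄: ΔF = 0.00009 × (75 − 35) = 0.00009 × 40 = 0.0036 W/m².
Total ΔF = 3.9372 + 0.2224 + 0.0036 = 4.1632 W/m².

ΔF = 4.16 W/m²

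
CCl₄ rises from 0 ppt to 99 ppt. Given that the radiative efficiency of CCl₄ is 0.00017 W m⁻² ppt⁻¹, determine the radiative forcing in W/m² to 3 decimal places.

CCl₄: ΔF = 0.00017 × (99 − 0) = 0.00017 × 99 = 0.0168 W/m².

ΔF = 0.017 W/m²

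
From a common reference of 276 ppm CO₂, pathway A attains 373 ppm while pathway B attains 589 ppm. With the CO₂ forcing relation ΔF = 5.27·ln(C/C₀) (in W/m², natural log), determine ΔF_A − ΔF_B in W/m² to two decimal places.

ΔF_A − ΔF_B = -2.41 W/m²

ΔF_A = 5.27 ln(373/276) = 5.27 × 0.30118 = 1.5872 W/m².
ΔF_B = 5.27 ln(589/276) = 5.27 × 0.75803 = 3.9948 W/m².
Difference: 1.5872 − 3.9948 = -2.4076 W/m².
(Equivalently, ΔF_A − ΔF_B = 5.27 ln(373/589) = 5.27 × -0.45685 = -2.4076 W/m².)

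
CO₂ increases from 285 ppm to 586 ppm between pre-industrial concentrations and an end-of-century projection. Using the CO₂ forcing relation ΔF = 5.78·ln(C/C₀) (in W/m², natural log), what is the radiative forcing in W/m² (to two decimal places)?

ΔF = 4.17 W/m²

CO₂ absorption bands are partially saturated, so forcing scales with the logarithm of the concentration ratio.
CO₂: 5.78 × ln(586/285) = 5.78 × ln(2.05614) = 5.78 × 0.72083 = 4.1664 W/m².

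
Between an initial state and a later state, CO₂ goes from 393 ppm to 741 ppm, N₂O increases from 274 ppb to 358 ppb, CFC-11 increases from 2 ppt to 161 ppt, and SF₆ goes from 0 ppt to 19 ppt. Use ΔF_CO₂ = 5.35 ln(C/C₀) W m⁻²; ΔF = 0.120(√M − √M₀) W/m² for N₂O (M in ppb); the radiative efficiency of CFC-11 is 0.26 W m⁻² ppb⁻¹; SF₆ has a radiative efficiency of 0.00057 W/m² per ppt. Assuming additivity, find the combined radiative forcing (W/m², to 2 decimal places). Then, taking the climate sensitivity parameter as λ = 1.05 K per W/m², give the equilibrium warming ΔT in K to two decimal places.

ΔF = 3.73 W/m²; ΔT = 3.92 K

CO₂: 5.35 × ln(741/393) = 5.35 × ln(1.88550) = 5.35 × 0.63419 = 3.3929 W/m².
N₂O: 0.120 × (√358 − √274) = 0.120 × (18.9209 − 16.5529) = 0.120 × 2.3680 = 0.2842 W/m².
CFC-11: Δ = 161 − 2 = 159 ppt = 0.159 ppb; ΔF = 0.26 × 0.159 = 0.0413 W/m².
SF₆: ΔF = 0.00057 × (19 − 0) = 0.00057 × 19 = 0.0108 W/m².
Total ΔF = 3.3929 + 0.2842 + 0.0413 + 0.0108 = 3.7292 W/m².
ΔT = λ ΔF = 1.05 × 3.73 = 3.9165 K.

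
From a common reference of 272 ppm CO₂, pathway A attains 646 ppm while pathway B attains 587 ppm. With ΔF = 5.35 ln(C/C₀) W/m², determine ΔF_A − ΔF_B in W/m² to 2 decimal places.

ΔF_A − ΔF_B = 0.51 W/m²

ΔF_A = 5.35 ln(646/272) = 5.35 × 0.86500 = 4.6278 W/m².
ΔF_B = 5.35 ln(587/272) = 5.35 × 0.76922 = 4.1153 W/m².
Difference: 4.6278 − 4.1153 = 0.5125 W/m².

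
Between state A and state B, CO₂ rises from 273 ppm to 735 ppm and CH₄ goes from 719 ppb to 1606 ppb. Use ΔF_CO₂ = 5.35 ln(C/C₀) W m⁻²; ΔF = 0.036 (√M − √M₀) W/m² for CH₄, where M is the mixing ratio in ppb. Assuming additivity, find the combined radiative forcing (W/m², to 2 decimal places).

CO₂: 5.35 × ln(735/273) = 5.35 × ln(2.69231) = 5.35 × 0.99040 = 5.2986 W/m².
CH₄: 0.036 × (√1606 − √719) = 0.036 × (40.0749 − 26.8142) = 0.036 × 13.2607 = 0.4774 W/m².
Total ΔF = 5.2986 + 0.4774 = 5.7760 W/m².

ΔF = 5.78 W/m²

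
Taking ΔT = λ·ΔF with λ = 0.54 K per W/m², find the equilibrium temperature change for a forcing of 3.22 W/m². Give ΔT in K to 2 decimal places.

ΔT = λ ΔF = 0.54 × 3.22 = 1.7388 K.

ΔT = 1.74 K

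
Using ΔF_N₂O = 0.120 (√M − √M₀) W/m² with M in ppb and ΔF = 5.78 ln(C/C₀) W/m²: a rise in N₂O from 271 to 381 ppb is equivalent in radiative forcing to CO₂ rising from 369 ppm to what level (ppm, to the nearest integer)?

N₂O forcing: 0.120 × (√381 − √271) = 0.120 × (19.5192 − 16.4621) = 0.120 × 3.0571 = 0.36685 W/m².
Set 5.78 ln(C/369) = 0.36685: ln(C/369) = 0.36685/5.78 = 0.06347, so C = 369 × e^0.06347 = 369 × 1.06553 = 393.18 ppm.

C ≈ 393 ppm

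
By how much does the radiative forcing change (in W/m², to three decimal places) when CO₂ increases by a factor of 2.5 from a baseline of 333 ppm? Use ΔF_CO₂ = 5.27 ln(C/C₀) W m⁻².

ΔF = 5.27 × ln(2.5) = 5.27 × 0.91629 = 4.8288 W/m².

ΔF = 4.829 W/m²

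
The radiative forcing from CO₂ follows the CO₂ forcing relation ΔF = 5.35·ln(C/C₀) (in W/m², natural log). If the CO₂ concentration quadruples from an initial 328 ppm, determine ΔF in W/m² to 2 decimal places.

Because the forcing depends only on the ratio C/C₀, the initial concentration does not enter.
ΔF = 5.35 × ln(4) = 5.35 × 1.38629 = 7.4167 W/m².

ΔF = 7.42 W/m²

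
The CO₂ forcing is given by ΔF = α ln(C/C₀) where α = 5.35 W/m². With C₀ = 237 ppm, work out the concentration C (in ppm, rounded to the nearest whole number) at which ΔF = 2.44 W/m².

C ≈ 374 ppm

Set 5.35 ln(C/237) = 2.44, so ln(C/237) = 2.44/5.35 = 0.45607.
Then C/237 = e^0.45607 = 1.57786, giving C = 237 × 1.57786 = 373.95 ppm.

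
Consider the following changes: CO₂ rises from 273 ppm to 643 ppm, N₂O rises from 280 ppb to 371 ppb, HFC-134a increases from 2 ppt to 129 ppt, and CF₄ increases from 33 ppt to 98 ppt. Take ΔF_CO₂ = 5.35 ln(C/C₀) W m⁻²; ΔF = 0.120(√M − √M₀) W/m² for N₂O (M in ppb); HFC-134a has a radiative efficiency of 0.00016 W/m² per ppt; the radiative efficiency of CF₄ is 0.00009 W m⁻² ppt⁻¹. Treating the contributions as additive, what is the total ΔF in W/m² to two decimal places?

CO₂: 5.35 × ln(643/273) = 5.35 × ln(2.35531) = 5.35 × 0.85667 = 4.5832 W/m².
N₂O: 0.120 × (√371 − √280) = 0.120 × (19.2614 − 16.7332) = 0.120 × 2.5282 = 0.3034 W/m².
HFC-134a: ΔF = 0.00016 × (129 − 2) = 0.00016 × 127 = 0.0203 W/m².
CF₄: ΔF = 0.00009 × (98 − 33) = 0.00009 × 65 = 0.0059 W/m².
Total ΔF = 4.5832 + 0.3034 + 0.0203 + 0.0059 = 4.9128 W/m².

ΔF = 4.91 W/m²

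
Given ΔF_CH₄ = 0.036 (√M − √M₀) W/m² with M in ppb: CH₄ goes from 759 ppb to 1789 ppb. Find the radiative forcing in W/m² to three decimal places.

CH₄: 0.036 × (√1789 − √759) = 0.036 × (42.2966 − 27.5500) = 0.036 × 14.7466 = 0.5309 W/m².

ΔF = 0.531 W/m²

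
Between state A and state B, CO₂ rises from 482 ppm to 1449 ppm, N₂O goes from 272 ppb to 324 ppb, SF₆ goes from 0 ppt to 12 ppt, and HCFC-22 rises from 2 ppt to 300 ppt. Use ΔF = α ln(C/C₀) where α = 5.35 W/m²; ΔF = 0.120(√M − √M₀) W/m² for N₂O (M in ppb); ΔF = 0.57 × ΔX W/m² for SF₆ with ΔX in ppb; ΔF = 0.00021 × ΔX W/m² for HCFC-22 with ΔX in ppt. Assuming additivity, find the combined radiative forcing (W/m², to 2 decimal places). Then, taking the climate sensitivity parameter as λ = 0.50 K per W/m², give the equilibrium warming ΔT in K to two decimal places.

CO₂: 5.35 × ln(1449/482) = 5.35 × ln(3.00622) = 5.35 × 1.10068 = 5.8886 W/m².
N₂O: 0.120 × (√324 − √272) = 0.120 × (18.0000 − 16.4924) = 0.120 × 1.5076 = 0.1809 W/m².
SF₆: Δ = 12 − 0 = 12 ppt = 0.012 ppb; ΔF = 0.57 × 0.012 = 0.0068 W/m².
HCFC-22: ΔF = 0.00021 × (300 − 2) = 0.00021 × 298 = 0.0626 W/m².
Total ΔF = 5.8886 + 0.1809 + 0.0068 + 0.0626 = 6.1389 W/m².
ΔT = λ ΔF = 0.50 × 6.14 = 3.0700 K.

ΔF = 6.14 W/m²; ΔT = 3.07 K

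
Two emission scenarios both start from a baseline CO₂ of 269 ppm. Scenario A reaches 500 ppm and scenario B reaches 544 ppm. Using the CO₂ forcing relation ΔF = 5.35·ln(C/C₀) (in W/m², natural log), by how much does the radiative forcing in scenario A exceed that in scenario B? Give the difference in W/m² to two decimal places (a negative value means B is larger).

ΔF_A − ΔF_B = -0.45 W/m²

ΔF_A = 5.35 ln(500/269) = 5.35 × 0.61990 = 3.3165 W/m².
ΔF_B = 5.35 ln(544/269) = 5.35 × 0.70424 = 3.7677 W/m².
Difference: 3.3165 − 3.7677 = -0.4512 W/m².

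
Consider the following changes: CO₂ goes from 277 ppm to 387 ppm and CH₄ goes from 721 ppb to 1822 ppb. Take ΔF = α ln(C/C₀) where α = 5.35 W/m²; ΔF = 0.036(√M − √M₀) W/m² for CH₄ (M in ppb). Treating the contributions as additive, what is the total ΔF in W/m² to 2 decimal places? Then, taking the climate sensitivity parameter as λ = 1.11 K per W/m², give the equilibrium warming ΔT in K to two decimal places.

CO₂: 5.35 × ln(387/277) = 5.35 × ln(1.39711) = 5.35 × 0.33441 = 1.7891 W/m².
CH₄: 0.036 × (√1822 − √721) = 0.036 × (42.6849 − 26.8514) = 0.036 × 15.8335 = 0.5700 W/m².
Total ΔF = 1.7891 + 0.5700 = 2.3591 W/m².
ΔT = λ ΔF = 1.11 × 2.36 = 2.6196 K.

ΔF = 2.36 W/m²; ΔT = 2.62 K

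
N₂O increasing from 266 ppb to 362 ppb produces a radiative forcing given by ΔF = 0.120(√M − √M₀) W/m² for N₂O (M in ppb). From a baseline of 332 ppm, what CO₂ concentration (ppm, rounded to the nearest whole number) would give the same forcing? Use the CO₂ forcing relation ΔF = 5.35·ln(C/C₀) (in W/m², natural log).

N₂O forcing: 0.120 × (√362 − √266) = 0.120 × (19.0263 − 16.3095) = 0.120 × 2.7168 = 0.32602 W/m².
Set 5.35 ln(C/332) = 0.32602: ln(C/332) = 0.32602/5.35 = 0.06094, so C = 332 × e^0.06094 = 332 × 1.06284 = 352.86 ppm.

C ≈ 353 ppm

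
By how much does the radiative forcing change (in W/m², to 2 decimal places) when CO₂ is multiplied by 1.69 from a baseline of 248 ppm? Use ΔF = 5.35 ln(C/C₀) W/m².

ΔF = 5.35 × ln(1.69) = 5.35 × 0.52473 = 2.8073 W/m².

ΔF = 2.81 W/m²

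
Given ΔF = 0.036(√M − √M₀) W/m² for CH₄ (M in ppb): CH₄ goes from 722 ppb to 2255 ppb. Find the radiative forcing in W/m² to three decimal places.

CH₄: 0.036 × (√2255 − √722) = 0.036 × (47.4868 − 26.8701) = 0.036 × 20.6167 = 0.7422 W/m².

ΔF = 0.742 W/m²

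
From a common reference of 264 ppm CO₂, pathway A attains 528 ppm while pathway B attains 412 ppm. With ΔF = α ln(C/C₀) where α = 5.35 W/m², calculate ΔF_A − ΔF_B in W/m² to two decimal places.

ΔF_A − ΔF_B = 1.33 W/m²

ΔF_A = 5.35 ln(528/264) = 5.35 × 0.69315 = 3.7084 W/m².
ΔF_B = 5.35 ln(412/264) = 5.35 × 0.44507 = 2.3811 W/m².
Difference: 3.7084 − 2.3811 = 1.3273 W/m².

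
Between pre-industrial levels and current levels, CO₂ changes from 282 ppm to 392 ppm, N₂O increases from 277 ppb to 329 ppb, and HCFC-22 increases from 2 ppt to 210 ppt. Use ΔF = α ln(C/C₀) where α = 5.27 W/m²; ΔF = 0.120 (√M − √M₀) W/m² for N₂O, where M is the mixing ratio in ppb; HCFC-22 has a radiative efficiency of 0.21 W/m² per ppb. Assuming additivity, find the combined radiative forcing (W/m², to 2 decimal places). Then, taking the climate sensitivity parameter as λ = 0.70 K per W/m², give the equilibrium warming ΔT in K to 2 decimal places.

ΔF = 1.96 W/m²; ΔT = 1.37 K

CO₂: 5.27 × ln(392/282) = 5.27 × ln(1.39007) = 5.27 × 0.32935 = 1.7357 W/m².
N₂O: 0.120 × (√329 − √277) = 0.120 × (18.1384 − 16.6433) = 0.120 × 1.4951 = 0.1794 W/m².
HCFC-22: Δ = 210 − 2 = 208 ppt = 0.208 ppb; ΔF = 0.21 × 0.208 = 0.0437 W/m².
Total ΔF = 1.7357 + 0.1794 + 0.0437 = 1.9588 W/m².
ΔT = λ ΔF = 0.70 × 1.96 = 1.3720 K.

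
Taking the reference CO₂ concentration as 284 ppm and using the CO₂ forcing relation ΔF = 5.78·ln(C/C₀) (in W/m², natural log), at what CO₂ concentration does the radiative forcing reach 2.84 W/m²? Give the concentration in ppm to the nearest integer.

Set 5.78 ln(C/284) = 2.84, so ln(C/284) = 2.84/5.78 = 0.49135.
Then C/284 = e^0.49135 = 1.63452, giving C = 284 × 1.63452 = 464.20 ppm.

C ≈ 464 ppm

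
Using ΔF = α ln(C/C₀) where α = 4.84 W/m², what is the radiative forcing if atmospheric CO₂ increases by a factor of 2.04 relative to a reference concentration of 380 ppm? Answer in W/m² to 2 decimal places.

ΔF = 3.45 W/m²

ΔF = 4.84 × ln(2.04) = 4.84 × 0.71295 = 3.4507 W/m².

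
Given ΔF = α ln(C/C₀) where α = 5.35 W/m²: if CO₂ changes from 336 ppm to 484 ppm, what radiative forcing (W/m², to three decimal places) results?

CO₂ absorption bands are partially saturated, so forcing scales with the logarithm of the concentration ratio.
CO₂: 5.35 × ln(484/336) = 5.35 × ln(1.44048) = 5.35 × 0.36498 = 1.9526 W/m².

ΔF = 1.953 W/m²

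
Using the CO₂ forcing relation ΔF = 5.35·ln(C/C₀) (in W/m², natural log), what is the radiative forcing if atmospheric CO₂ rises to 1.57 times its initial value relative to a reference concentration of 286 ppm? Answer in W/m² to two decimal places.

Because the forcing depends only on the ratio C/C₀, the initial concentration does not enter.
ΔF = 5.35 × ln(1.57) = 5.35 × 0.45108 = 2.4133 W/m².

ΔF = 2.41 W/m²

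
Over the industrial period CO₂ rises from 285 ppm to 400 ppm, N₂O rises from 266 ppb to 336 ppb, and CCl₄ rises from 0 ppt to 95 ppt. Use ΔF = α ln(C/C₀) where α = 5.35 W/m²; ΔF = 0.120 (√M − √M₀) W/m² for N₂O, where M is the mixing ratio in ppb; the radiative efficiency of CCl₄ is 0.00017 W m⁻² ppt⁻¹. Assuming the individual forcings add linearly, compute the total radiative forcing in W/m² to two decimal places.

ΔF = 2.07 W/m²

CO₂: 5.35 × ln(400/285) = 5.35 × ln(1.40351) = 5.35 × 0.33898 = 1.8135 W/m².
N₂O: 0.120 × (√336 − √266) = 0.120 × (18.3303 − 16.3095) = 0.120 × 2.0208 = 0.2425 W/m².
CCl₄: ΔF = 0.00017 × (95 − 0) = 0.00017 × 95 = 0.0162 W/m².
Total ΔF = 1.8135 + 0.2425 + 0.0162 = 2.0722 W/m².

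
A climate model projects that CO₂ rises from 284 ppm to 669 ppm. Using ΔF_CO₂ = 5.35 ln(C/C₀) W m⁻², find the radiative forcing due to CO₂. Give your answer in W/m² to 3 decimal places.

ΔF = 4.584 W/m²

CO₂ absorption bands are partially saturated, so forcing scales with the logarithm of the concentration ratio.
CO₂: 5.35 × ln(669/284) = 5.35 × ln(2.35563) = 5.35 × 0.85681 = 4.5839 W/m².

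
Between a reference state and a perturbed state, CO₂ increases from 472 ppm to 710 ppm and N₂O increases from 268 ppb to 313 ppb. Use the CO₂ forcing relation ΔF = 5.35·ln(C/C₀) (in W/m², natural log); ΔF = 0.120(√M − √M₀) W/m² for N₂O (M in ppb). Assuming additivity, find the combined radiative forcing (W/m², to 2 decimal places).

CO₂: 5.35 × ln(710/472) = 5.35 × ln(1.50424) = 5.35 × 0.40829 = 2.1844 W/m².
N₂O: 0.120 × (√313 − √268) = 0.120 × (17.6918 − 16.3707) = 0.120 × 1.3211 = 0.1585 W/m².
Total ΔF = 2.1844 + 0.1585 = 2.3429 W/m².

ΔF = 2.34 W/m²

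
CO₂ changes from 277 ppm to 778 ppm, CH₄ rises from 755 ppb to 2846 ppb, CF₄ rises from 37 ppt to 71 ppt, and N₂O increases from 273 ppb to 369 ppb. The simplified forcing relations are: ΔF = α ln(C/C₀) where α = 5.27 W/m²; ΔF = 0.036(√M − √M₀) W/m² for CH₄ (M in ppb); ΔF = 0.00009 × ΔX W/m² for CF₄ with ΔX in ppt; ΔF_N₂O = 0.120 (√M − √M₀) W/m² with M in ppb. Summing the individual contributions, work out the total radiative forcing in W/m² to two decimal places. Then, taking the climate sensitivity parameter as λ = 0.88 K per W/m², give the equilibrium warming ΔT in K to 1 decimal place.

CO₂: 5.27 × ln(778/277) = 5.27 × ln(2.80866) = 5.27 × 1.03271 = 5.4424 W/m².
CH₄: 0.036 × (√2846 − √755) = 0.036 × (53.3479 − 27.4773) = 0.036 × 25.8706 = 0.9313 W/m².
CF₄: ΔF = 0.00009 × (71 − 37) = 0.00009 × 34 = 0.0031 W/m².
N₂O: 0.120 × (√369 − √273) = 0.120 × (19.2094 − 16.5227) = 0.120 × 2.6867 = 0.3224 W/m².
Total ΔF = 5.4424 + 0.9313 + 0.0031 + 0.3224 = 6.6992 W/m².
ΔT = λ ΔF = 0.88 × 6.70 = 5.8960 K.

ΔF = 6.70 W/m²; ΔT = 5.9 K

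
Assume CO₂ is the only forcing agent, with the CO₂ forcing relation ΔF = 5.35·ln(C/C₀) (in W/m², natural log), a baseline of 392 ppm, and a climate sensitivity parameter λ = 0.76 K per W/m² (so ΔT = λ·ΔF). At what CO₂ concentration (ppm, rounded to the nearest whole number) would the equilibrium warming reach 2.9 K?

C ≈ 800 ppm

Required forcing: ΔF = ΔT/λ = 2.9/0.76 = 3.8158 W/m².
Then ln(C/392) = ΔF/5.35 = 3.8158/5.35 = 0.71323.
So C = 392 × e^0.71323 = 392 × 2.04057 = 799.90 ppm.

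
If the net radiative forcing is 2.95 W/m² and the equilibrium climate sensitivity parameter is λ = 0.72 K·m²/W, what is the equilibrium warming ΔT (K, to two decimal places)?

ΔT = 2.12 K

ΔT = λ ΔF = 0.72 × 2.95 = 2.1240 K.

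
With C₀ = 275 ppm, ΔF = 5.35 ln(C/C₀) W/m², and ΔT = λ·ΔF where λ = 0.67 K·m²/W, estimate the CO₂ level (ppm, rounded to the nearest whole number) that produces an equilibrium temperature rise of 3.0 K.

C ≈ 635 ppm

Required forcing: ΔF = ΔT/λ = 3.0/0.67 = 4.4776 W/m².
Then ln(C/275) = ΔF/5.35 = 4.4776/5.35 = 0.83693.
So C = 275 × e^0.83693 = 275 × 2.30927 = 635.05 ppm.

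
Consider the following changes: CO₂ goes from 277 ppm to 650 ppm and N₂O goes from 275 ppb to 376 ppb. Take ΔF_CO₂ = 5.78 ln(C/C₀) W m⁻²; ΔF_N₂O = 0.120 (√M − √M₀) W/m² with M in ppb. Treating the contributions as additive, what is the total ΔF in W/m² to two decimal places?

CO₂: 5.78 × ln(650/277) = 5.78 × ln(2.34657) = 5.78 × 0.85295 = 4.9301 W/m².
N₂O: 0.120 × (√376 − √275) = 0.120 × (19.3907 − 16.5831) = 0.120 × 2.8076 = 0.3369 W/m².
Total ΔF = 4.9301 + 0.3369 = 5.2670 W/m².

ΔF = 5.27 W/m²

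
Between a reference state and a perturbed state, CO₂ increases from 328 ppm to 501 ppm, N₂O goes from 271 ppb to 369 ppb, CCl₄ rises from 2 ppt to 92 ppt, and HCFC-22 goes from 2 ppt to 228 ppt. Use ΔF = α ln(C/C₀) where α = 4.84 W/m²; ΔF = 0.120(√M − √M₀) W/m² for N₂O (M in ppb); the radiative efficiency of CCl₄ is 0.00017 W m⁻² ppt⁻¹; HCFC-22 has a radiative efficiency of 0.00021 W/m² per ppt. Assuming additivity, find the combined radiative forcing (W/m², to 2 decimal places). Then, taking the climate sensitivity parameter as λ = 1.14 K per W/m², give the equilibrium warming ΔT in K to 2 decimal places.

CO₂: 4.84 × ln(501/328) = 4.84 × ln(1.52744) = 4.84 × 0.42359 = 2.0502 W/m².
N₂O: 0.120 × (√369 − √271) = 0.120 × (19.2094 − 16.4621) = 0.120 × 2.7473 = 0.3297 W/m².
CCl₄: ΔF = 0.00017 × (92 − 2) = 0.00017 × 90 = 0.0153 W/m².
HCFC-22: ΔF = 0.00021 × (228 − 2) = 0.00021 × 226 = 0.0475 W/m².
Total ΔF = 2.0502 + 0.3297 + 0.0153 + 0.0475 = 2.4427 W/m².
ΔT = λ ΔF = 1.14 × 2.44 = 2.7816 K.

ΔF = 2.44 W/m²; ΔT = 2.78 K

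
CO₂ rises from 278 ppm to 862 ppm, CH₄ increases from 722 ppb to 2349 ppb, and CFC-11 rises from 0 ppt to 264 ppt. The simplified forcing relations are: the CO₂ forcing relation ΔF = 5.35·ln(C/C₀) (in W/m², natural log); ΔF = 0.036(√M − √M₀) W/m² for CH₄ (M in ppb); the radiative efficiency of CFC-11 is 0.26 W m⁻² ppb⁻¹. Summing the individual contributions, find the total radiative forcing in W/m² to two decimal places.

CO₂: 5.35 × ln(862/278) = 5.35 × ln(3.10072) = 5.35 × 1.13163 = 6.0542 W/m².
CH₄: 0.036 × (√2349 − √722) = 0.036 × (48.4665 − 26.8701) = 0.036 × 21.5964 = 0.7775 W/m².
CFC-11: Δ = 264 − 0 = 264 ppt = 0.264 ppb; ΔF = 0.26 × 0.264 = 0.0686 W/m².
Total ΔF = 6.0542 + 0.7775 + 0.0686 = 6.9003 W/m².

ΔF = 6.90 W/m²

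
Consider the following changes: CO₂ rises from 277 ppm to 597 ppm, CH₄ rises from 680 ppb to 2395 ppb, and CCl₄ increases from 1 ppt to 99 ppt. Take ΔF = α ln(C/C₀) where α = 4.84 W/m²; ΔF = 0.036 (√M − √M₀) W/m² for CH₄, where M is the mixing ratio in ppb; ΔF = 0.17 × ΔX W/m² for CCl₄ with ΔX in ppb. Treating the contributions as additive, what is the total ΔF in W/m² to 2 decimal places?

CO₂: 4.84 × ln(597/277) = 4.84 × ln(2.15523) = 4.84 × 0.76790 = 3.7166 W/m².
CH₄: 0.036 × (√2395 − √680) = 0.036 × (48.9387 − 26.0768) = 0.036 × 22.8619 = 0.8230 W/m².
CCl₄: Δ = 99 − 1 = 98 ppt = 0.098 ppb; ΔF = 0.17 × 0.098 = 0.0167 W/m².
Total ΔF = 3.7166 + 0.8230 + 0.0167 = 4.5563 W/m².

ΔF = 4.56 W/m²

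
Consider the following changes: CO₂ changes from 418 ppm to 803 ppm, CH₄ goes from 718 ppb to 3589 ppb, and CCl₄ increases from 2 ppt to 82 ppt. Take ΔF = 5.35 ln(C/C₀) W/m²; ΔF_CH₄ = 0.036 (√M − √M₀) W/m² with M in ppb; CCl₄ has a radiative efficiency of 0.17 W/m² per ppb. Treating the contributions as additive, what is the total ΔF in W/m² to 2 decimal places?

CO₂: 5.35 × ln(803/418) = 5.35 × ln(1.92105) = 5.35 × 0.65287 = 3.4929 W/m².
CH₄: 0.036 × (√3589 − √718) = 0.036 × (59.9083 − 26.7955) = 0.036 × 33.1128 = 1.1921 W/m².
CCl₄: Δ = 82 − 2 = 80 ppt = 0.080 ppb; ΔF = 0.17 × 0.080 = 0.0136 W/m².
Total ΔF = 3.4929 + 1.1921 + 0.0136 = 4.6986 W/m².

ΔF = 4.70 W/m²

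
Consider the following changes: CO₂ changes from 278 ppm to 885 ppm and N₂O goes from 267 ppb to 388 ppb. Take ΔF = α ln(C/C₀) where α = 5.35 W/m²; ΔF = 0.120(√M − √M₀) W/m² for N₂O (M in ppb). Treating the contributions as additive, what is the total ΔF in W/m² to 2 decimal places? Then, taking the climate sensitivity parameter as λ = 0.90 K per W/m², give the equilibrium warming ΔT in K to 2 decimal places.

CO₂: 5.35 × ln(885/278) = 5.35 × ln(3.18345) = 5.35 × 1.15797 = 6.1951 W/m².
N₂O: 0.120 × (√388 − √267) = 0.120 × (19.6977 − 16.3401) = 0.120 × 3.3576 = 0.4029 W/m².
Total ΔF = 6.1951 + 0.4029 = 6.5980 W/m².
ΔT = λ ΔF = 0.90 × 6.60 = 5.9400 K.

ΔF = 6.60 W/m²; ΔT = 5.94 K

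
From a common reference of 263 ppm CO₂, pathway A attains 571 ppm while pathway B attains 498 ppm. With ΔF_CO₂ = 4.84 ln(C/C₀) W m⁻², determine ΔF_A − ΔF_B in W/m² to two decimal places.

ΔF_A = 4.84 ln(571/263) = 4.84 × 0.77524 = 3.7522 W/m².
ΔF_B = 4.84 ln(498/263) = 4.84 × 0.63845 = 3.0901 W/m².
Difference: 3.7522 − 3.0901 = 0.6621 W/m².
(Equivalently, ΔF_A − ΔF_B = 4.84 ln(571/498) = 4.84 × 0.13679 = 0.6621 W/m².)

ΔF_A − ΔF_B = 0.66 W/m²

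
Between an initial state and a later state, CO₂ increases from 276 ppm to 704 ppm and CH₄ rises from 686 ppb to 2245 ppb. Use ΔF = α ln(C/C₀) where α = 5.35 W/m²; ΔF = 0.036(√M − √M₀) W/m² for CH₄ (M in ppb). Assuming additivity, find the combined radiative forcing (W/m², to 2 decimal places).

CO₂: 5.35 × ln(704/276) = 5.35 × ln(2.55072) = 5.35 × 0.93638 = 5.0096 W/m².
CH₄: 0.036 × (√2245 − √686) = 0.036 × (47.3814 − 26.1916) = 0.036 × 21.1898 = 0.7628 W/m².
Total ΔF = 5.0096 + 0.7628 = 5.7724 W/m².

ΔF = 5.77 W/m²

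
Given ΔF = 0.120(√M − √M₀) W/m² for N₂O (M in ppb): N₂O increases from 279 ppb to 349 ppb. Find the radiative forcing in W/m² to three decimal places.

ΔF = 0.237 W/m²

N₂O: 0.120 × (√349 − √279) = 0.120 × (18.6815 − 16.7033) = 0.120 × 1.9782 = 0.2374 W/m².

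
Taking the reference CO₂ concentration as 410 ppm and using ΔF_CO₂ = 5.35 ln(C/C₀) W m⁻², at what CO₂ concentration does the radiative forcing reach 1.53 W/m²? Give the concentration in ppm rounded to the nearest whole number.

C ≈ 546 ppm

Set 5.35 ln(C/410) = 1.53, so ln(C/410) = 1.53/5.35 = 0.28598.
Then C/410 = e^0.28598 = 1.33107, giving C = 410 × 1.33107 = 545.74 ppm.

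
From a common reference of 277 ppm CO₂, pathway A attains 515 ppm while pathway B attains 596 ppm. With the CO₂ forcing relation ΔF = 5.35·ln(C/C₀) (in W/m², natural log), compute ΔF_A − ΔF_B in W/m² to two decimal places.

ΔF_A = 5.35 ln(515/277) = 5.35 × 0.62015 = 3.3178 W/m².
ΔF_B = 5.35 ln(596/277) = 5.35 × 0.76622 = 4.0993 W/m².
Difference: 3.3178 − 4.0993 = -0.7815 W/m².
(Equivalently, ΔF_A − ΔF_B = 5.35 ln(515/596) = 5.35 × -0.14607 = -0.7815 W/m².)

ΔF_A − ΔF_B = -0.78 W/m²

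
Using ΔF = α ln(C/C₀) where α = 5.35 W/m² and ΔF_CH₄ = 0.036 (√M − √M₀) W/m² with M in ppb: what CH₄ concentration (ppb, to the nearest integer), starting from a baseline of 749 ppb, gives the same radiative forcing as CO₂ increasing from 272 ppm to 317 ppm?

M ≈ 2512 ppb

CO₂ forcing: 5.35 × ln(317/272) = 5.35 × 0.153100 = 0.81909 W/m².
Set 0.036(√M − √749) = 0.81909: √M = 0.81909/0.036 + √749 = 22.7525 + 27.3679 = 50.1204.
M = (50.1204)² = 2512.05 ppb.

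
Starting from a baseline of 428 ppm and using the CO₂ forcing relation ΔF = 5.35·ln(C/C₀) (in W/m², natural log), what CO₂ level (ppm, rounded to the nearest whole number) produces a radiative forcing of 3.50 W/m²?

C ≈ 823 ppm

Set 5.35 ln(C/428) = 3.50, so ln(C/428) = 3.50/5.35 = 0.65421.
Then C/428 = e^0.65421 = 1.92362, giving C = 428 × 1.92362 = 823.31 ppm.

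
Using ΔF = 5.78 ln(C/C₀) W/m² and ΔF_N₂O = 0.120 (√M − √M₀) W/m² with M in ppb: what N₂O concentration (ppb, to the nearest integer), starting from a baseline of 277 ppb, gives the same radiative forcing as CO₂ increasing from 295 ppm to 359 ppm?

CO₂ forcing: 5.78 × ln(359/295) = 5.78 × 0.196347 = 1.13489 W/m².
Set 0.120(√M − √277) = 1.13489: √M = 1.13489/0.120 + √277 = 9.4574 + 16.6433 = 26.1007.
M = (26.1007)² = 681.25 ppb.

M ≈ 681 ppb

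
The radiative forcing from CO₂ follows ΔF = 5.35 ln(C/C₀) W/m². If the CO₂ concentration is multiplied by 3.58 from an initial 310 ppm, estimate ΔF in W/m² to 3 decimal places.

ΔF = 5.35 × ln(3.58) = 5.35 × 1.27536 = 6.8232 W/m².

ΔF = 6.823 W/m²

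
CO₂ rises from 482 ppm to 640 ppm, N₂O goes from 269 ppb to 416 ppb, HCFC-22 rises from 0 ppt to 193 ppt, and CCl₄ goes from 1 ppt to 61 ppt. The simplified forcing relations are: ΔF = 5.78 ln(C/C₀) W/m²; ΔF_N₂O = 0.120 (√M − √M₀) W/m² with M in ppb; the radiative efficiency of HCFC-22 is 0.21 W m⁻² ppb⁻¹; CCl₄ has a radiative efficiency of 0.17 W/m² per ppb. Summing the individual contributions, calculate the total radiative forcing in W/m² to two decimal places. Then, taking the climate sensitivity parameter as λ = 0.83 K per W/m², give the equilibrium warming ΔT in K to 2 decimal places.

ΔF = 2.17 W/m²; ΔT = 1.80 K

CO₂: 5.78 × ln(640/482) = 5.78 × ln(1.32780) = 5.78 × 0.28352 = 1.6387 W/m².
N₂O: 0.120 × (√416 − √269) = 0.120 × (20.3961 − 16.4012) = 0.120 × 3.9949 = 0.4794 W/m².
HCFC-22: Δ = 193 − 0 = 193 ppt = 0.193 ppb; ΔF = 0.21 × 0.193 = 0.0405 W/m².
CCl₄: Δ = 61 − 1 = 60 ppt = 0.060 ppb; ΔF = 0.17 × 0.060 = 0.0102 W/m².
Total ΔF = 1.6387 + 0.4794 + 0.0405 + 0.0102 = 2.1688 W/m².
ΔT = λ ΔF = 0.83 × 2.17 = 1.8011 K.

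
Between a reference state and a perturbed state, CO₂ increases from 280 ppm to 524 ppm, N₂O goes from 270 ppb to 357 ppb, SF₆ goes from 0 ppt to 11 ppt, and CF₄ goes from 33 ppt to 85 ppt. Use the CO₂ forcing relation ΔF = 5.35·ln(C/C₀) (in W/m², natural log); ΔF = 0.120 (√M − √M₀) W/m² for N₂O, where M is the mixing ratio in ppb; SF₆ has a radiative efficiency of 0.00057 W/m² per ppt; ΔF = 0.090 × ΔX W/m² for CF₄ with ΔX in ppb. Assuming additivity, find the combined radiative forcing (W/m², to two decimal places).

CO₂: 5.35 × ln(524/280) = 5.35 × ln(1.87143) = 5.35 × 0.62670 = 3.3528 W/m².
N₂O: 0.120 × (√357 − √270) = 0.120 × (18.8944 − 16.4317) = 0.120 × 2.4627 = 0.2955 W/m².
SF₆: ΔF = 0.00057 × (11 − 0) = 0.00057 × 11 = 0.0063 W/m².
CF₄: Δ = 85 − 33 = 52 ppt = 0.052 ppb; ΔF = 0.090 × 0.052 = 0.0047 W/m².
Total ΔF = 3.3528 + 0.2955 + 0.0063 + 0.0047 = 3.6593 W/m².

ΔF = 3.66 W/m²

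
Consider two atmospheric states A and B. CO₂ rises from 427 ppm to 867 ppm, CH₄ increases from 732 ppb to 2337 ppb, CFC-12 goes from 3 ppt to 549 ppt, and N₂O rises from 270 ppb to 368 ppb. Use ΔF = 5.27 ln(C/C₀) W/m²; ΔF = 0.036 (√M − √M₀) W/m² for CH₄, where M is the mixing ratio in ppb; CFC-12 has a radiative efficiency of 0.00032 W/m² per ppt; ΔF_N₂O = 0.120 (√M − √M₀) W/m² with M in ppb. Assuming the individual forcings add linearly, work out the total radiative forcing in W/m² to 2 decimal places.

CO₂: 5.27 × ln(867/427) = 5.27 × ln(2.03044) = 5.27 × 0.70825 = 3.7325 W/m².
CH₄: 0.036 × (√2337 − √732) = 0.036 × (48.3425 − 27.0555) = 0.036 × 21.2870 = 0.7663 W/m².
CFC-12: ΔF = 0.00032 × (549 − 3) = 0.00032 × 546 = 0.1747 W/m².
N₂O: 0.120 × (√368 − √270) = 0.120 × (19.1833 − 16.4317) = 0.120 × 2.7516 = 0.3302 W/m².
Total ΔF = 3.7325 + 0.7663 + 0.1747 + 0.3302 = 5.0037 W/m².

ΔF = 5.00 W/m²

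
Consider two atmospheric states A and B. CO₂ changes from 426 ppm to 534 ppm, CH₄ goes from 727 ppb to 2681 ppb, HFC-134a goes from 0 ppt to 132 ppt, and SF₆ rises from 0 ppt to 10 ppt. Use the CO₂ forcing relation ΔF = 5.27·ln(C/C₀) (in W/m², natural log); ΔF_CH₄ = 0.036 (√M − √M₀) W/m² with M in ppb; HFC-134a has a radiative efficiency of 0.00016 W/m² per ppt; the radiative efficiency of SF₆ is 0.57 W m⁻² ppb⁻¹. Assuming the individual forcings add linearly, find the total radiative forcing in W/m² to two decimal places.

CO₂: 5.27 × ln(534/426) = 5.27 × ln(1.25352) = 5.27 × 0.22596 = 1.1908 W/m².
CH₄: 0.036 × (√2681 − √727) = 0.036 × (51.7784 − 26.9629) = 0.036 × 24.8155 = 0.8934 W/m².
HFC-134a: ΔF = 0.00016 × (132 − 0) = 0.00016 × 132 = 0.0211 W/m².
SF₆: Δ = 10 − 0 = 10 ppt = 0.010 ppb; ΔF = 0.57 × 0.010 = 0.0057 W/m².
Total ΔF = 1.1908 + 0.8934 + 0.0211 + 0.0057 = 2.1110 W/m².

ΔF = 2.11 W/m²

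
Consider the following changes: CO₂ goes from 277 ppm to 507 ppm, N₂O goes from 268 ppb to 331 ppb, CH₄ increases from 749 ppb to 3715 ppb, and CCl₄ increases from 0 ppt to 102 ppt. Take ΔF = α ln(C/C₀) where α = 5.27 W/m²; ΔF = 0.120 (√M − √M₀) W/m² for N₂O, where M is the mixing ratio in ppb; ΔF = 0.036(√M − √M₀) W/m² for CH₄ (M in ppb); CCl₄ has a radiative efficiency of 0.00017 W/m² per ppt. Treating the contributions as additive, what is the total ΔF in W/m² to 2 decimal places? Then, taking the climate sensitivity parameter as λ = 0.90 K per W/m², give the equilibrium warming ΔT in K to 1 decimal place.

ΔF = 4.63 W/m²; ΔT = 4.2 K

CO₂: 5.27 × ln(507/277) = 5.27 × ln(1.83032) = 5.27 × 0.60449 = 3.1857 W/m².
N₂O: 0.120 × (√331 − √268) = 0.120 × (18.1934 − 16.3707) = 0.120 × 1.8227 = 0.2187 W/m².
CH₄: 0.036 × (√3715 − √749) = 0.036 × (60.9508 − 27.3679) = 0.036 × 33.5829 = 1.2090 W/m².
CCl₄: ΔF = 0.00017 × (102 − 0) = 0.00017 × 102 = 0.0173 W/m².
Total ΔF = 3.1857 + 0.2187 + 1.2090 + 0.0173 = 4.6307 W/m².
ΔT = λ ΔF = 0.90 × 4.63 = 4.1670 K.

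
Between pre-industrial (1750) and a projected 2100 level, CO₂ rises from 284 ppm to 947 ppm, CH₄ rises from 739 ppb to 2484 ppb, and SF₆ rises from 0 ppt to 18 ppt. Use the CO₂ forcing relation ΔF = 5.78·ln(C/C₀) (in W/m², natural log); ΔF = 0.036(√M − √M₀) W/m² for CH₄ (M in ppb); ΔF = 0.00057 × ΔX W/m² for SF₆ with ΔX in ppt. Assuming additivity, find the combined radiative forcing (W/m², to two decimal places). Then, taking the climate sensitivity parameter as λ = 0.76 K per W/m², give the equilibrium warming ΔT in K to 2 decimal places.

ΔF = 7.79 W/m²; ΔT = 5.92 K

CO₂: 5.78 × ln(947/284) = 5.78 × ln(3.33451) = 5.78 × 1.20433 = 6.9610 W/m².
CH₄: 0.036 × (√2484 − √739) = 0.036 × (49.8397 − 27.1846) = 0.036 × 22.6551 = 0.8156 W/m².
SF₆: ΔF = 0.00057 × (18 − 0) = 0.00057 × 18 = 0.0103 W/m².
Total ΔF = 6.9610 + 0.8156 + 0.0103 = 7.7869 W/m².
ΔT = λ ΔF = 0.76 × 7.79 = 5.9204 K.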